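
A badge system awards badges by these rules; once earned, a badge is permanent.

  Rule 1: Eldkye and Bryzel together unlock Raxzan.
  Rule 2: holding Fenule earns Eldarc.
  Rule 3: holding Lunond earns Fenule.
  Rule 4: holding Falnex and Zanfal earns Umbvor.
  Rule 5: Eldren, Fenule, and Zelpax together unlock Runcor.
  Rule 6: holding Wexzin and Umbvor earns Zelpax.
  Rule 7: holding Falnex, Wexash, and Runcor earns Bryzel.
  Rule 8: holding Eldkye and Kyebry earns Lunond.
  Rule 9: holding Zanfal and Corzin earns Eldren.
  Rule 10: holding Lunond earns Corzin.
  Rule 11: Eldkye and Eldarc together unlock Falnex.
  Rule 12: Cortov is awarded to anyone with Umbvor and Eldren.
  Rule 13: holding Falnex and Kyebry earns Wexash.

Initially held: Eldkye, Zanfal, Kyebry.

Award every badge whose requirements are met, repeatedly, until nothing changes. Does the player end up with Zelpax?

Zelpax would need Wexzin and Umbvor (Rule 6), but Wexzin is never earned.

No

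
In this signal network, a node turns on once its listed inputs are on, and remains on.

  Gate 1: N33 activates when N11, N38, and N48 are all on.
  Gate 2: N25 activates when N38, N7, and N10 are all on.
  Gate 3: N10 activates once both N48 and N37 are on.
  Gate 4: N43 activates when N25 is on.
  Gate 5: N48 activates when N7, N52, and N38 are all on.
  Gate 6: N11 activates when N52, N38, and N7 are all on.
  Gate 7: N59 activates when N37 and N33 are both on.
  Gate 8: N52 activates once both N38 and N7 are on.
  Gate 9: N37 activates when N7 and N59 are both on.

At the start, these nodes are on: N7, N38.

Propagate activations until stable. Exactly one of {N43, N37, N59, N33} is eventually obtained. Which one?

N33

N38 and N7 are on, so N52 activates (Gate 8).
N7, N52, and N38 are on, so N48 activates (Gate 5).
Gate 6: N52, N38, and N7 on → N11 on.
N11, N38, and N48 are on, so N33 activates (Gate 1).
N59 would need N37 and N33 (Gate 7), but N37 never turns on. N37 would need N7 and N59 (Gate 9), but N59 never turns on. N43 would need N25 (Gate 4), but N25 never turns on.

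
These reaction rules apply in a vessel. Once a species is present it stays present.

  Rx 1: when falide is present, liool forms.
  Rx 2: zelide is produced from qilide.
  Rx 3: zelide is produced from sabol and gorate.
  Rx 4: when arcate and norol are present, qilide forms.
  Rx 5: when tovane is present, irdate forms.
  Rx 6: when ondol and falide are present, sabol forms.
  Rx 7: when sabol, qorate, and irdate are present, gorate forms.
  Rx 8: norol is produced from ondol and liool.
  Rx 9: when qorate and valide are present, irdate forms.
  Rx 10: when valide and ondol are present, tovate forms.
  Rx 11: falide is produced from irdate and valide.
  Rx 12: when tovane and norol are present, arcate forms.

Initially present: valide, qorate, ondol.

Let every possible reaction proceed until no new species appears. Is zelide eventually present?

Yes

qorate and valide present → irdate forms (Rx 9).
irdate and valide present → falide forms (Rx 11).
ondol and falide present → sabol forms (Rx 6).
sabol, qorate, and irdate present → gorate forms (Rx 7).
sabol and gorate present → zelide forms (Rx 3).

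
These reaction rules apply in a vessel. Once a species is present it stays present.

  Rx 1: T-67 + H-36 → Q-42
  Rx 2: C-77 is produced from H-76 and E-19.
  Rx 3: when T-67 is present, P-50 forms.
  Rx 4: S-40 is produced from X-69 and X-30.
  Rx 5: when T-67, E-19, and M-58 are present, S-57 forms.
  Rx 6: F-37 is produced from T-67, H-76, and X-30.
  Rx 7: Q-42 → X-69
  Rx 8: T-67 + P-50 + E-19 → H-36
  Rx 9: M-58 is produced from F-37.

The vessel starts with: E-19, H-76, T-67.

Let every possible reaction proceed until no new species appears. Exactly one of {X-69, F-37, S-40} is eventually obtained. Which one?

T-67 present → P-50 forms (Rx 3).
T-67, P-50, and E-19 present → H-36 forms (Rx 8).
T-67 and H-36 present → Q-42 forms (Rx 1).
Q-42 present → X-69 forms (Rx 7).
S-40 would need X-69 and X-30 (Rx 4), but X-30 never forms. F-37 would need T-67, H-76, and X-30 (Rx 6), but X-30 never forms.

X-69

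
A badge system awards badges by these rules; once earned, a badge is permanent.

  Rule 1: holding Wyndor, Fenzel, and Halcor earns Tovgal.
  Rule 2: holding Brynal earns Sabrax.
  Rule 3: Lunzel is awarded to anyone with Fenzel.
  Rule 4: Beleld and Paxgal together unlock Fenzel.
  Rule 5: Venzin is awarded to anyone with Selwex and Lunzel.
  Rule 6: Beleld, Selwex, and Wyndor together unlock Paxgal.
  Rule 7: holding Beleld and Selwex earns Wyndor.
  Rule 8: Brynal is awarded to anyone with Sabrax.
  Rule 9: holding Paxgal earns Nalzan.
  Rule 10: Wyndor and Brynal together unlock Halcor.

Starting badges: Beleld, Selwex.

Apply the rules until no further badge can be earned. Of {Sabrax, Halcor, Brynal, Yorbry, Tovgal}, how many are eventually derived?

0

Sabrax would need Brynal (Rule 2), but Brynal is never earned.
Halcor would need Wyndor and Brynal (Rule 10), but Brynal is never earned.
Brynal would need Sabrax (Rule 8), but Sabrax is never earned.
No rule produces Yorbry, and it is not given.
Tovgal would need Wyndor, Fenzel, and Halcor (Rule 1), but Halcor is never earned.
None of the 5 are reached.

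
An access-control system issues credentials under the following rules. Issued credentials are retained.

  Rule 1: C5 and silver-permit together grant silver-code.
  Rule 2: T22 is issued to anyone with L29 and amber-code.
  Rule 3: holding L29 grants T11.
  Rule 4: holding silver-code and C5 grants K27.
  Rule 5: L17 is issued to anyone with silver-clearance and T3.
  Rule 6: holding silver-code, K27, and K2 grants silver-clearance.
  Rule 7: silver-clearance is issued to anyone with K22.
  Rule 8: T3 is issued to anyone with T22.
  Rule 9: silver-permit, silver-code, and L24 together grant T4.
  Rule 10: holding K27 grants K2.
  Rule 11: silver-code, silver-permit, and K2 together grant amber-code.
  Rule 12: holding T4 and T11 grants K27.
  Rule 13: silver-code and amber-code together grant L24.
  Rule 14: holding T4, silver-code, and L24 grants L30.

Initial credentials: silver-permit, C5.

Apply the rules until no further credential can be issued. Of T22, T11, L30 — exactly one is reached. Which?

L30

Holding C5 and silver-permit grants silver-code (Rule 1).
Holding silver-code and C5 grants K27 (Rule 4).
Holding K27 grants K2 (Rule 10).
Holding silver-code, silver-permit, and K2 grants amber-code (Rule 11).
Holding silver-code and amber-code grants L24 (Rule 13).
Holding silver-permit, silver-code, and L24 grants T4 (Rule 9).
Holding T4, silver-code, and L24 grants L30 (Rule 14).
T22 would need L29 and amber-code (Rule 2), but L29 is never granted. T11 would need L29 (Rule 3), but L29 is never granted.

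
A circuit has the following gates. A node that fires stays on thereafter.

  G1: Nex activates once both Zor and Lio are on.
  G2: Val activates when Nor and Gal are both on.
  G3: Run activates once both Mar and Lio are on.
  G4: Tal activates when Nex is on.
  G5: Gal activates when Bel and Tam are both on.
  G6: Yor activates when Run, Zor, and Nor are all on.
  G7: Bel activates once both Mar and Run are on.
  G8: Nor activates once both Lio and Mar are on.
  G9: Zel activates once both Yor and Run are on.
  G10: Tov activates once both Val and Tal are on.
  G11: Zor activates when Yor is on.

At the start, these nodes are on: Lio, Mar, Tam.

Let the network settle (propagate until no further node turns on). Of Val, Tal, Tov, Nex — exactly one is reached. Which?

G8: Lio and Mar on → Nor on.
G3: Mar and Lio on → Run on.
G7: Mar and Run on → Bel on.
Bel and Tam are on, so Gal activates (G5).
G2: Nor and Gal on → Val on.
Tal would need Nex (G4), but Nex never turns on. Tov would need Val and Tal (G10), but Tal never turns on. Nex would need Zor and Lio (G1), but Zor never turns on.

Val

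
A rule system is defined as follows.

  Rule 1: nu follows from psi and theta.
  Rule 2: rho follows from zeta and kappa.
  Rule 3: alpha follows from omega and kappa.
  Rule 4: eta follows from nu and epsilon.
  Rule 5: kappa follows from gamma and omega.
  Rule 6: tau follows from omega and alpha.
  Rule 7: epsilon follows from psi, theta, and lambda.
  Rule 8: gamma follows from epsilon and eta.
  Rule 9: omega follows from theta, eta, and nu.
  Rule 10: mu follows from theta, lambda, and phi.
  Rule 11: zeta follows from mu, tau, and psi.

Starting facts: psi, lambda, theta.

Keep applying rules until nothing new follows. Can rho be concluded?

rho would need zeta and kappa (Rule 2), but zeta is never established.

No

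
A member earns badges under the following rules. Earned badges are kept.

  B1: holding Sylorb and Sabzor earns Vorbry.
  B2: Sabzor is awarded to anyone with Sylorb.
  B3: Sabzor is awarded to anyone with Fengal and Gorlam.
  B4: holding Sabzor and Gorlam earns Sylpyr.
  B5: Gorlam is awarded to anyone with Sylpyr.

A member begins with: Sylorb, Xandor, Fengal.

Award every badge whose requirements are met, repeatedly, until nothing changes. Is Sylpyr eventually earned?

No

Sylpyr would need Sabzor and Gorlam (B4), but Gorlam is never earned.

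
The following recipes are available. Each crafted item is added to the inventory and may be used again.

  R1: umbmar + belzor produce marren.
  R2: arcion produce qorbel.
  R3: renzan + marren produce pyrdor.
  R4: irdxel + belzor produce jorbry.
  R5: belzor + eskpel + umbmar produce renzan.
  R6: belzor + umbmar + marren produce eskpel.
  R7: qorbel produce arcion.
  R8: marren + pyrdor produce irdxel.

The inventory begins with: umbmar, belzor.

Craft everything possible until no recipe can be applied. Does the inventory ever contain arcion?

No

arcion would need qorbel (R7), but qorbel is never obtained.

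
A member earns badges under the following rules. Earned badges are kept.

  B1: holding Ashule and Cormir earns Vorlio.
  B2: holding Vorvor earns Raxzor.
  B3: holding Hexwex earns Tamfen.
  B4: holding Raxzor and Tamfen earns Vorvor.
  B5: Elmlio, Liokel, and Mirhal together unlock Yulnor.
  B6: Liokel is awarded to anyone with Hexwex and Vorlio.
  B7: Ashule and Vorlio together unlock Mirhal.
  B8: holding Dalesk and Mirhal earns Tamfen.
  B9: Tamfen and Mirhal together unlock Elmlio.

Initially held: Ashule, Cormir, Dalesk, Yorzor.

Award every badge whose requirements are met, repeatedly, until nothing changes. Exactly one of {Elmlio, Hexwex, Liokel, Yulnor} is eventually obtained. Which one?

With Ashule and Cormir, Vorlio is earned (B1).
With Ashule and Vorlio, Mirhal is earned (B7).
With Dalesk and Mirhal, Tamfen is earned (B8).
With Tamfen and Mirhal, Elmlio is earned (B9).
Yulnor would need Elmlio, Liokel, and Mirhal (B5), but Liokel is never earned. Liokel would need Hexwex and Vorlio (B6), but Hexwex is never earned. No rule produces Hexwex, and it is not given.

Elmlio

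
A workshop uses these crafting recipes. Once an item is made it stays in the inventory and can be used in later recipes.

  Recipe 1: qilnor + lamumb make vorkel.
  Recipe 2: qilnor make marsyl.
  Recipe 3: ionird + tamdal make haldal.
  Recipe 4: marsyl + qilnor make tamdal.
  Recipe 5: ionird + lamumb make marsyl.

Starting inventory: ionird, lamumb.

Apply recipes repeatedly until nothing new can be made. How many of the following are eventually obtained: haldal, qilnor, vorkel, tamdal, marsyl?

1

Using Recipe 5, ionird and lamumb make marsyl.
haldal would need ionird and tamdal (Recipe 3), but tamdal is never obtained.
No rule produces qilnor, and it is not given.
vorkel would need qilnor and lamumb (Recipe 1), but qilnor is never obtained.
tamdal would need marsyl and qilnor (Recipe 4), but qilnor is never obtained.
marsyl: reached.
Reached: marsyl — 1 of the 5.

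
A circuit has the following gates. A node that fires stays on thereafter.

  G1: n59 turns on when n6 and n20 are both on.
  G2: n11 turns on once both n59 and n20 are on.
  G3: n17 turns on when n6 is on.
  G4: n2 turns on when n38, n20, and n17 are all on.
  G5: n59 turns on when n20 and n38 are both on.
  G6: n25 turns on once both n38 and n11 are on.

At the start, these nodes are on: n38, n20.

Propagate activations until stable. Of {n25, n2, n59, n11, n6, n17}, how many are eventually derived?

G5: n20 and n38 on → n59 on.
n59 and n20 are on, so n11 turns on (G2).
G6: n38 and n11 on → n25 on.
n25: reached.
n2 would need n38, n20, and n17 (G4), but n17 never turns on.
n59: reached.
n11: reached.
No rule produces n6, and it is not given.
n17 would need n6 (G3), but n6 never turns on.
Reached: n25, n59, and n11 — 3 of the 6.

3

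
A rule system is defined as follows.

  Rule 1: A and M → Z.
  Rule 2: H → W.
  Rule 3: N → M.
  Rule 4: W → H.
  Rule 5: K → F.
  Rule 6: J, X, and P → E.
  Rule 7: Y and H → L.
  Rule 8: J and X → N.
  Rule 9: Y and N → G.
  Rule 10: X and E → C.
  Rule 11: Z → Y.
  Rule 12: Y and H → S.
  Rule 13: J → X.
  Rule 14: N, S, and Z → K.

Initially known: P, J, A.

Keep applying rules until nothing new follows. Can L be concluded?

No

L would need Y and H (Rule 7), but H is never established.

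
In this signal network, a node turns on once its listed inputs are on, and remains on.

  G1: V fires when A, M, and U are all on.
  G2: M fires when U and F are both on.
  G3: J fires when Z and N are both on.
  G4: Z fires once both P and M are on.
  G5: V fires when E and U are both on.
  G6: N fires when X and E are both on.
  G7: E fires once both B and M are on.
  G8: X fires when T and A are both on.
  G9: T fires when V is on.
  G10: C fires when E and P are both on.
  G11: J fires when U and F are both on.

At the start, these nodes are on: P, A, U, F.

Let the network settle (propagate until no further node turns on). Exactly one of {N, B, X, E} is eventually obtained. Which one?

X

U and F are on, so M fires (G2).
A, M, and U are on, so V fires (G1).
V is on, so T fires (G9).
T and A are on, so X fires (G8).
N would need X and E (G6), but E never turns on. E would need B and M (G7), but B never turns on. No rule produces B, and it is not given.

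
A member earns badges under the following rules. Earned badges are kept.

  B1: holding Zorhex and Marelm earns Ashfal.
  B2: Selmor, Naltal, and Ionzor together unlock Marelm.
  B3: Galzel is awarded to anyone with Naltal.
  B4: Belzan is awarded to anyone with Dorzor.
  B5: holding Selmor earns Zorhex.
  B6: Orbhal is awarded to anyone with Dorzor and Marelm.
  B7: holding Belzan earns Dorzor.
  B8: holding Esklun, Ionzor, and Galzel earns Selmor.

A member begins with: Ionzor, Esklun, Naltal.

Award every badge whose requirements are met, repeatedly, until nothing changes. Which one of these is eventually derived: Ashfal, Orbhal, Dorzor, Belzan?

Ashfal

With Naltal, Galzel is earned (B3).
With Esklun, Ionzor, and Galzel, Selmor is earned (B8).
With Selmor, Naltal, and Ionzor, Marelm is earned (B2).
With Selmor, Zorhex is earned (B5).
With Zorhex and Marelm, Ashfal is earned (B1).
Dorzor would need Belzan (B7), but Belzan is never earned. Belzan would need Dorzor (B4), but Dorzor is never earned. Orbhal would need Dorzor and Marelm (B6), but Dorzor is never earned.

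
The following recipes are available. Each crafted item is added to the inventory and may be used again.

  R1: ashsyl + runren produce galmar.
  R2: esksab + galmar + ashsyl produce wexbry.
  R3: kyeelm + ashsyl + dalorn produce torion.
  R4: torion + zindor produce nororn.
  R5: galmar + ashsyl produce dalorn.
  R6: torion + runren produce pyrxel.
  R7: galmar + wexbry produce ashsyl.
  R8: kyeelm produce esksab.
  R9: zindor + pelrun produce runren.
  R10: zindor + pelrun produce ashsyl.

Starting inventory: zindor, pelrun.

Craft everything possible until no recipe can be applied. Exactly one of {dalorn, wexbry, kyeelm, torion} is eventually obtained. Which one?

Using R9, zindor and pelrun make runren.
Using R10, zindor and pelrun make ashsyl.
Using R1, ashsyl and runren make galmar.
galmar + ashsyl → dalorn (R5).
wexbry would need esksab, galmar, and ashsyl (R2), but esksab is never obtained. No rule produces kyeelm, and it is not given. torion would need kyeelm, ashsyl, and dalorn (R3), but kyeelm is never obtained.

dalorn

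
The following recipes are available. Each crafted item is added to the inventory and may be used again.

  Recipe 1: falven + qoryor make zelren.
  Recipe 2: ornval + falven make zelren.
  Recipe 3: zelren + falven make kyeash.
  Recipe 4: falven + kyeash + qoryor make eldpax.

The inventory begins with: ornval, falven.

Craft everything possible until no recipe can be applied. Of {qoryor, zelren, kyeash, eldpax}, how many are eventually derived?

2

ornval + falven → zelren (Recipe 2).
Using Recipe 3, zelren and falven make kyeash.
No rule produces qoryor, and it is not given.
zelren: reached.
kyeash: reached.
eldpax would need falven, kyeash, and qoryor (Recipe 4), but qoryor is never obtained.
Reached: zelren and kyeash — 2 of the 4.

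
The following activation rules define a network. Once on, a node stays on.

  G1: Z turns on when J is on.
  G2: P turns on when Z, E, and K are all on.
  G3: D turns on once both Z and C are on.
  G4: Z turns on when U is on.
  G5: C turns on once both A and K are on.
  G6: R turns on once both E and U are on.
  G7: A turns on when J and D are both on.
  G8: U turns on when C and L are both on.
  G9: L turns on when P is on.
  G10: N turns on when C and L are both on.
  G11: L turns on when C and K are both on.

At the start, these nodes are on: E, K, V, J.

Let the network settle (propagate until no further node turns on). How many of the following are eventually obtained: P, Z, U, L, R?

3

G1: J on → Z on.
G2: Z, E, and K on → P on.
P is on, so L turns on (G9).
P: reached.
Z: reached.
U would need C and L (G8), but C never turns on.
L: reached.
R would need E and U (G6), but U never turns on.
Reached: P, Z, and L — 3 of the 5.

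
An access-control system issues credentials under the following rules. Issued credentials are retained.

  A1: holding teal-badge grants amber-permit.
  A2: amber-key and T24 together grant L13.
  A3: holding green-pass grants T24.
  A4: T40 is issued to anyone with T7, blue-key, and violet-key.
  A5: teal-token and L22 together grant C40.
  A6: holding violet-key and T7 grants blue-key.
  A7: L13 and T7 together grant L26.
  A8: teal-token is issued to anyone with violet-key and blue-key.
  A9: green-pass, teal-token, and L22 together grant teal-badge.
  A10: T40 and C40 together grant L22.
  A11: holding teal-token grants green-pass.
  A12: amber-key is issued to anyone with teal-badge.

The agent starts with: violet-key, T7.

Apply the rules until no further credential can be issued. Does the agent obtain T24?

Yes

Holding violet-key and T7 grants blue-key (A6).
Holding violet-key and blue-key grants teal-token (A8).
Holding teal-token grants green-pass (A11).
Holding green-pass grants T24 (A3).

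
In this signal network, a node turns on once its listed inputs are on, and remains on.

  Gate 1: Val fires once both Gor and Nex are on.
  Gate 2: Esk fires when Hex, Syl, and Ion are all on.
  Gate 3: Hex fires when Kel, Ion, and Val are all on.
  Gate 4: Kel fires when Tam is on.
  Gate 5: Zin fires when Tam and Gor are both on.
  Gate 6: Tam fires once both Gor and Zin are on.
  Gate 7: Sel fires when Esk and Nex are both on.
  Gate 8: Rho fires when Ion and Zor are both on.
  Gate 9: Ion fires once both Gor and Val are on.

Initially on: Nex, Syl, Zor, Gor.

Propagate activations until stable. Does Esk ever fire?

Esk would need Hex, Syl, and Ion (Gate 2), but Hex never turns on.

No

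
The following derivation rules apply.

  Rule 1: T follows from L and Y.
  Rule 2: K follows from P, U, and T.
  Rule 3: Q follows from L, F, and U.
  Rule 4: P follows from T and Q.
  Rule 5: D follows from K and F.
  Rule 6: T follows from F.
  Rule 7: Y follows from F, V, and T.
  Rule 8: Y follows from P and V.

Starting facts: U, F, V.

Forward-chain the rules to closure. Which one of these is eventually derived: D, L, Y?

Y

F holds, so T follows (Rule 6).
F, V, and T hold, so Y follows (Rule 7).
No rule produces L, and it is not given. D would need K and F (Rule 5), but K is never established.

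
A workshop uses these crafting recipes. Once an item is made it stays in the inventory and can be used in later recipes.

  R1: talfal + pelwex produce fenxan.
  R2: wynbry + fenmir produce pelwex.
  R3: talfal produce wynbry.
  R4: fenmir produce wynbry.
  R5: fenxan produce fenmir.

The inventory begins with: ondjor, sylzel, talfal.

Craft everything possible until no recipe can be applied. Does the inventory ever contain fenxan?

fenxan would need talfal and pelwex (R1), but pelwex is never obtained.

No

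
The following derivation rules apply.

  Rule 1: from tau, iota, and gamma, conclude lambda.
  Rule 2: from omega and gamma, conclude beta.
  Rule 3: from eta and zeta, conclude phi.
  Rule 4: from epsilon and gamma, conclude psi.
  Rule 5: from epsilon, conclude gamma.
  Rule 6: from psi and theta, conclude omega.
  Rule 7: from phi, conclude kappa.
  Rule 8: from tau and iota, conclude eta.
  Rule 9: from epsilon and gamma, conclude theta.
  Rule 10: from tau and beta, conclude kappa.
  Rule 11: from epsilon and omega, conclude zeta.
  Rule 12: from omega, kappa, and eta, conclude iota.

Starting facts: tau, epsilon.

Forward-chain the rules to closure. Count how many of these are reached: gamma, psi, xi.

From epsilon, Rule 5 gives gamma.
From epsilon and gamma, Rule 4 gives psi.
gamma: reached.
psi: reached.
No rule produces xi, and it is not given.
Reached: gamma and psi — 2 of the 3.

2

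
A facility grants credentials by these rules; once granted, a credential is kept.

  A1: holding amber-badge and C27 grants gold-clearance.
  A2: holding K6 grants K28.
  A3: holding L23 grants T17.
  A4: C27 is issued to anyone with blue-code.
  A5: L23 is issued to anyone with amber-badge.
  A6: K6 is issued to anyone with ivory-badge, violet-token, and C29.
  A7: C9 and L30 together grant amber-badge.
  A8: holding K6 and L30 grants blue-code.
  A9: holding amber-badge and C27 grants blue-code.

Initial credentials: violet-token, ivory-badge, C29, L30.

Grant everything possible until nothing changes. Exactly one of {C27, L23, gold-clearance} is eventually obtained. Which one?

C27

Holding ivory-badge, violet-token, and C29 grants K6 (A6).
Holding K6 and L30 grants blue-code (A8).
Holding blue-code grants C27 (A4).
gold-clearance would need amber-badge and C27 (A1), but amber-badge is never granted. L23 would need amber-badge (A5), but amber-badge is never granted.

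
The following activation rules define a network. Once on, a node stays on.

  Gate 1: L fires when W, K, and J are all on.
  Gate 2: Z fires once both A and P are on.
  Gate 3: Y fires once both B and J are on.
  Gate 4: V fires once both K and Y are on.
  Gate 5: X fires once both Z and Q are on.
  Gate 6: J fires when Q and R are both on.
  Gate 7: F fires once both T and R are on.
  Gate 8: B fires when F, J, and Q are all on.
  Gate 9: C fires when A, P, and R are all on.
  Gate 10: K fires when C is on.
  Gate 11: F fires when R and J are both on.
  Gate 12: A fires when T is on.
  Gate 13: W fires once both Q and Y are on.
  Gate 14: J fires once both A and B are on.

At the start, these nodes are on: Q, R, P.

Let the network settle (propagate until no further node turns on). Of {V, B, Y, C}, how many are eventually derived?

2

Q and R are on, so J fires (Gate 6).
R and J are on, so F fires (Gate 11).
F, J, and Q are on, so B fires (Gate 8).
B and J are on, so Y fires (Gate 3).
V would need K and Y (Gate 4), but K never turns on.
B: reached.
Y: reached.
C would need A, P, and R (Gate 9), but A never turns on.
Reached: B and Y — 2 of the 4.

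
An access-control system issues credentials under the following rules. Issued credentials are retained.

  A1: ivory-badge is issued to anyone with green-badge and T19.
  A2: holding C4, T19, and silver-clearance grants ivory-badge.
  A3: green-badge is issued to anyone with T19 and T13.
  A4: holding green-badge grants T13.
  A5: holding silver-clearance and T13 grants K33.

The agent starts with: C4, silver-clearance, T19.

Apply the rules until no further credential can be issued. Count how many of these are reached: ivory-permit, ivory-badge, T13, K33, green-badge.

1

Holding C4, T19, and silver-clearance grants ivory-badge (A2).
No rule produces ivory-permit, and it is not given.
ivory-badge: reached.
T13 would need green-badge (A4), but green-badge is never granted.
K33 would need silver-clearance and T13 (A5), but T13 is never granted.
green-badge would need T19 and T13 (A3), but T13 is never granted.
Reached: ivory-badge — 1 of the 5.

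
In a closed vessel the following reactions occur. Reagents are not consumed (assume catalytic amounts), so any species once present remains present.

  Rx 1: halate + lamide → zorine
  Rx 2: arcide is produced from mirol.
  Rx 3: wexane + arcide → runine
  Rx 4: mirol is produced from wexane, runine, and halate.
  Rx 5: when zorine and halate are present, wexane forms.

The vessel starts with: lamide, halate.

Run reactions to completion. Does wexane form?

halate and lamide present → zorine forms (Rx 1).
zorine and halate present → wexane forms (Rx 5).

Yes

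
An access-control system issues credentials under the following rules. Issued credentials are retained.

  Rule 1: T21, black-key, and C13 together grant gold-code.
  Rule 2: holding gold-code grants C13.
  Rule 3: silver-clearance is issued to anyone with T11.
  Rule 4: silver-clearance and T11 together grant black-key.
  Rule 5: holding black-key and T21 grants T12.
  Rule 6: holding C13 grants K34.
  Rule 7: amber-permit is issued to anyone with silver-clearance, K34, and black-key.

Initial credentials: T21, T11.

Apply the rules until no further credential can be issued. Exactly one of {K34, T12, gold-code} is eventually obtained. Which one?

T12

Holding T11 grants silver-clearance (Rule 3).
Holding silver-clearance and T11 grants black-key (Rule 4).
Holding black-key and T21 grants T12 (Rule 5).
gold-code would need T21, black-key, and C13 (Rule 1), but C13 is never granted. K34 would need C13 (Rule 6), but C13 is never granted.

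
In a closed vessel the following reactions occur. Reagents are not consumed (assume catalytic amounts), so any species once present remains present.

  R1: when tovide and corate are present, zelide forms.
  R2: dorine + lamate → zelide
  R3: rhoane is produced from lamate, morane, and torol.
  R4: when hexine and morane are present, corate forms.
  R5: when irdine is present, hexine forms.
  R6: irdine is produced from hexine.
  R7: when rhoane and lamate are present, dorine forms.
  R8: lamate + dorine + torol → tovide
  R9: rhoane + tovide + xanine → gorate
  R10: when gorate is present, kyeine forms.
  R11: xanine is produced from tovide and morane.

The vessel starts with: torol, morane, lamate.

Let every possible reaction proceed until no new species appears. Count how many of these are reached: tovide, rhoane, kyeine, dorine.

lamate, morane, and torol present → rhoane forms (R3).
rhoane and lamate present → dorine forms (R7).
lamate, dorine, and torol present → tovide forms (R8).
tovide and morane present → xanine forms (R11).
rhoane, tovide, and xanine present → gorate forms (R9).
gorate present → kyeine forms (R10).
tovide: reached.
rhoane: reached.
kyeine: reached.
dorine: reached.
All 4 are reached.

4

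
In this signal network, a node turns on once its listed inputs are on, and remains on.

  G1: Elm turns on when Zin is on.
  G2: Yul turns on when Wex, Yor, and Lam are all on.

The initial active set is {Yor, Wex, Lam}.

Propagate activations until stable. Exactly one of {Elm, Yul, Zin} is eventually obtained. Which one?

G2: Wex, Yor, and Lam on → Yul on.
No rule produces Zin, and it is not given. Elm would need Zin (G1), but Zin never turns on.

Yul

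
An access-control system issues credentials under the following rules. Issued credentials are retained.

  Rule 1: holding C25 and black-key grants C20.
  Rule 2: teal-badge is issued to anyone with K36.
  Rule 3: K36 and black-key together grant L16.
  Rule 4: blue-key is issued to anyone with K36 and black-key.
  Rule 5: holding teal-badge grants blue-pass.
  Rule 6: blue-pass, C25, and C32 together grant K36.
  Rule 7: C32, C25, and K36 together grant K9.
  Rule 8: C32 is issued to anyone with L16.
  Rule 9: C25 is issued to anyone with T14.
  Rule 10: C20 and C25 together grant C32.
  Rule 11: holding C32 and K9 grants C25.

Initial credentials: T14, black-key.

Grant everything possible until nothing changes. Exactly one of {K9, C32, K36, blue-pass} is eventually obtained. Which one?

C32

Holding T14 grants C25 (Rule 9).
Holding C25 and black-key grants C20 (Rule 1).
Holding C20 and C25 grants C32 (Rule 10).
K36 would need blue-pass, C25, and C32 (Rule 6), but blue-pass is never granted. K9 would need C32, C25, and K36 (Rule 7), but K36 is never granted. blue-pass would need teal-badge (Rule 5), but teal-badge is never granted.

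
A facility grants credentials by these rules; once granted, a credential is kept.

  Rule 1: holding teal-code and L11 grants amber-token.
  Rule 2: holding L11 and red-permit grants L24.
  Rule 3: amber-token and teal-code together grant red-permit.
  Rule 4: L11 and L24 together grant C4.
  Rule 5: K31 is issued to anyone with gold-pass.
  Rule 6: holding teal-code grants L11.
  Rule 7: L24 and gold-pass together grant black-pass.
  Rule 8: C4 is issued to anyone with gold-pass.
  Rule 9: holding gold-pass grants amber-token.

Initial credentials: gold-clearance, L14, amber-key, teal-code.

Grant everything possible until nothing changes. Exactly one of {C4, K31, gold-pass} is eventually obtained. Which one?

Holding teal-code grants L11 (Rule 6).
Holding teal-code and L11 grants amber-token (Rule 1).
Holding amber-token and teal-code grants red-permit (Rule 3).
Holding L11 and red-permit grants L24 (Rule 2).
Holding L11 and L24 grants C4 (Rule 4).
K31 would need gold-pass (Rule 5), but gold-pass is never granted. No rule produces gold-pass, and it is not given.

C4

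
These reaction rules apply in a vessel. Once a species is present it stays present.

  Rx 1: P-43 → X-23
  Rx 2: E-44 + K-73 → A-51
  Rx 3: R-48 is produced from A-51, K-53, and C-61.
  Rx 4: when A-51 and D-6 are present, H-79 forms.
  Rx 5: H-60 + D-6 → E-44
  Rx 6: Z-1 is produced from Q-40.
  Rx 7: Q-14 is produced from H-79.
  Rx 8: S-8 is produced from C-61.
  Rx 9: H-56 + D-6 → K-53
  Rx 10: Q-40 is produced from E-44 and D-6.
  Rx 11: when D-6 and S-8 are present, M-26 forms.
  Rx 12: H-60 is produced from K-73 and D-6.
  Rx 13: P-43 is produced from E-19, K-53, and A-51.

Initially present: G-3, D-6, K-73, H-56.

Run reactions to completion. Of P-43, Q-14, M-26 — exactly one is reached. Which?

Q-14

K-73 and D-6 present → H-60 forms (Rx 12).
H-60 and D-6 present → E-44 forms (Rx 5).
E-44 and K-73 present → A-51 forms (Rx 2).
A-51 and D-6 present → H-79 forms (Rx 4).
H-79 present → Q-14 forms (Rx 7).
P-43 would need E-19, K-53, and A-51 (Rx 13), but E-19 never forms. M-26 would need D-6 and S-8 (Rx 11), but S-8 never forms.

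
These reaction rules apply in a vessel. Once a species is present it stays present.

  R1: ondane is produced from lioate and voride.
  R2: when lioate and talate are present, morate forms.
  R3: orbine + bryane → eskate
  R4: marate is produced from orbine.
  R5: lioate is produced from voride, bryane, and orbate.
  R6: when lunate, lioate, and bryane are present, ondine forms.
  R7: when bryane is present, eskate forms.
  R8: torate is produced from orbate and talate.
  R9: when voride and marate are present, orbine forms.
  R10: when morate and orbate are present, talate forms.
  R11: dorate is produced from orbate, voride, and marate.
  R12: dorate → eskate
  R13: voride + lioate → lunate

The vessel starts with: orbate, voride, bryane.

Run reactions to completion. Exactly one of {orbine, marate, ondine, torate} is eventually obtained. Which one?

ondine

voride, bryane, and orbate present → lioate forms (R5).
voride and lioate present → lunate forms (R13).
lunate, lioate, and bryane present → ondine forms (R6).
torate would need orbate and talate (R8), but talate never forms. orbine would need voride and marate (R9), but marate never forms. marate would need orbine (R4), but orbine never forms.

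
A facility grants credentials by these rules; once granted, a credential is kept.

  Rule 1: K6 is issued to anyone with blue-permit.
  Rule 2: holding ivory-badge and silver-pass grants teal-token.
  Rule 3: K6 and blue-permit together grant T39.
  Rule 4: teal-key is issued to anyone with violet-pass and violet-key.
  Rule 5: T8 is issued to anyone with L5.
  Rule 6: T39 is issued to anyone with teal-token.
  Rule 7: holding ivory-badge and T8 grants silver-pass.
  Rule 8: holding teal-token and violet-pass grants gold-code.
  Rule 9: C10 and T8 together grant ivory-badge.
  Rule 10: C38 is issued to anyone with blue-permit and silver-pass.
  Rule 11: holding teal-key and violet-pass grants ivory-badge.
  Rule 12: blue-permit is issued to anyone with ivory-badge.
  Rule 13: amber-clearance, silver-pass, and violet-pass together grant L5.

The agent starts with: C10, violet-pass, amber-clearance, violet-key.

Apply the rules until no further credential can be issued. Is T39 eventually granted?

Yes

Holding violet-pass and violet-key grants teal-key (Rule 4).
Holding teal-key and violet-pass grants ivory-badge (Rule 11).
Holding ivory-badge grants blue-permit (Rule 12).
Holding blue-permit grants K6 (Rule 1).
Holding K6 and blue-permit grants T39 (Rule 3).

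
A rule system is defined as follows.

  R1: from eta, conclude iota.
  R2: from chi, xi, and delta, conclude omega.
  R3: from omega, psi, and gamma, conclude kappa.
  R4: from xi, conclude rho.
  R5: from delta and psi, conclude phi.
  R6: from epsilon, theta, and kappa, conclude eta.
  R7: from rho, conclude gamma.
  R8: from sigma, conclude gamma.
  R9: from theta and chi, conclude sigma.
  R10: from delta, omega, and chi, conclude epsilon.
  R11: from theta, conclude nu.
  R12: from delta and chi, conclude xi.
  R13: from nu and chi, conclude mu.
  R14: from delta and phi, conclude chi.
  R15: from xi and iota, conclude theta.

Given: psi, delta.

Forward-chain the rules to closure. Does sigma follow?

sigma would need theta and chi (R9), but theta is never established.

No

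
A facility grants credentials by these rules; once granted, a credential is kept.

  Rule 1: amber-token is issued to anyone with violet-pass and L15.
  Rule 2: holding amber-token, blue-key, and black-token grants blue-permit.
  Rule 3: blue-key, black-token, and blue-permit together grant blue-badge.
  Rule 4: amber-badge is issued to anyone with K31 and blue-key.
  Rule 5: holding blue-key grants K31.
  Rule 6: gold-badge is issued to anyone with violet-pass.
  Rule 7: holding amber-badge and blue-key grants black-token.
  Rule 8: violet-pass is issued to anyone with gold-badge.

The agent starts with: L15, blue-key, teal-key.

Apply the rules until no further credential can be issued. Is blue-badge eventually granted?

No

blue-badge would need blue-key, black-token, and blue-permit (Rule 3), but blue-permit is never granted.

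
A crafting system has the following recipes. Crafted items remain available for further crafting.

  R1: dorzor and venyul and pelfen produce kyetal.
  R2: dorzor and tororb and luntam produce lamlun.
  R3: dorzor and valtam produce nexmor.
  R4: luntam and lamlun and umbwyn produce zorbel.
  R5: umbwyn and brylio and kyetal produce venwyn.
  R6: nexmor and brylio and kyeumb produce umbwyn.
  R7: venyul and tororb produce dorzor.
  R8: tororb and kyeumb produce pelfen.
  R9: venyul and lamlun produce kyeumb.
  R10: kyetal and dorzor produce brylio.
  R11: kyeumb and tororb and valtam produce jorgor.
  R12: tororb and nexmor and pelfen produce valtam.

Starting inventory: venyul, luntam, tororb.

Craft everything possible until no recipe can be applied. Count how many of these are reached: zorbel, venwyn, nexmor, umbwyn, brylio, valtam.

venyul and tororb → dorzor (R7).
dorzor and tororb and luntam → lamlun (R2).
venyul and lamlun → kyeumb (R9).
tororb and kyeumb → pelfen (R8).
dorzor and venyul and pelfen → kyetal (R1).
Using R10, kyetal and dorzor make brylio.
zorbel would need luntam, lamlun, and umbwyn (R4), but umbwyn is never obtained.
venwyn would need umbwyn, brylio, and kyetal (R5), but umbwyn is never obtained.
nexmor would need dorzor and valtam (R3), but valtam is never obtained.
umbwyn would need nexmor, brylio, and kyeumb (R6), but nexmor is never obtained.
brylio: reached.
valtam would need tororb, nexmor, and pelfen (R12), but nexmor is never obtained.
Reached: brylio — 1 of the 6.

1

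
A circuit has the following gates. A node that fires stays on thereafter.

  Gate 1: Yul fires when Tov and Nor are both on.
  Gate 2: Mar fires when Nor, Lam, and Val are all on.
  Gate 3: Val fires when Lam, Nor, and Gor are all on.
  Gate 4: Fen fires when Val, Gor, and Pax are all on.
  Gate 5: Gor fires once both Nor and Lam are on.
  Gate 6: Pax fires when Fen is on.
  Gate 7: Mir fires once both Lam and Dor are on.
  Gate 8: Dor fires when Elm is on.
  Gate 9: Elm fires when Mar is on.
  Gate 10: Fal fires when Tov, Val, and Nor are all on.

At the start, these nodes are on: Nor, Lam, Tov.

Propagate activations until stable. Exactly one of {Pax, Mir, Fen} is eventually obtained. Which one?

Mir

Gate 5: Nor and Lam on → Gor on.
Lam, Nor, and Gor are on, so Val fires (Gate 3).
Gate 2: Nor, Lam, and Val on → Mar on.
Gate 9: Mar on → Elm on.
Gate 8: Elm on → Dor on.
Lam and Dor are on, so Mir fires (Gate 7).
Fen would need Val, Gor, and Pax (Gate 4), but Pax never turns on. Pax would need Fen (Gate 6), but Fen never turns on.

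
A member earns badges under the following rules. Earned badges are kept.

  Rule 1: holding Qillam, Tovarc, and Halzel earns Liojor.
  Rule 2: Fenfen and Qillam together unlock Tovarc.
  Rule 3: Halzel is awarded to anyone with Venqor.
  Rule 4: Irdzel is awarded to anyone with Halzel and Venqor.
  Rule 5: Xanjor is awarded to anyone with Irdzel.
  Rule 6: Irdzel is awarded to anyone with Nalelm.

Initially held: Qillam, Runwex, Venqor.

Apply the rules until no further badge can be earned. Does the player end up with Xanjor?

With Venqor, Halzel is earned (Rule 3).
With Halzel and Venqor, Irdzel is earned (Rule 4).
With Irdzel, Xanjor is earned (Rule 5).

Yes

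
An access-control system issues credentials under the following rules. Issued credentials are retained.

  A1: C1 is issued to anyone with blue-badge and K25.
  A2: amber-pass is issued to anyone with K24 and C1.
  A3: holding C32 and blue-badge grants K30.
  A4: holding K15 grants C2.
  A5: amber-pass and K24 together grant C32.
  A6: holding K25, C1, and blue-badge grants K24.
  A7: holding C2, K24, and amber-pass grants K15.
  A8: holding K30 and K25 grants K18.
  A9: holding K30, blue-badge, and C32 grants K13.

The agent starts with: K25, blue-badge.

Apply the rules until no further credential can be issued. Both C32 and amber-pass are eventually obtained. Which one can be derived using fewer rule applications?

amber-pass

amber-pass: Holding blue-badge and K25 grants C1 (A1). Holding K25, C1, and blue-badge grants K24 (A6). Holding K24 and C1 grants amber-pass (A2). [3 rule applications]
C32: Holding blue-badge and K25 grants C1 (A1). Holding K25, C1, and blue-badge grants K24 (A6). Holding K24 and C1 grants amber-pass (A2). Holding amber-pass and K24 grants C32 (A5). [4 rule applications]
amber-pass needs fewer.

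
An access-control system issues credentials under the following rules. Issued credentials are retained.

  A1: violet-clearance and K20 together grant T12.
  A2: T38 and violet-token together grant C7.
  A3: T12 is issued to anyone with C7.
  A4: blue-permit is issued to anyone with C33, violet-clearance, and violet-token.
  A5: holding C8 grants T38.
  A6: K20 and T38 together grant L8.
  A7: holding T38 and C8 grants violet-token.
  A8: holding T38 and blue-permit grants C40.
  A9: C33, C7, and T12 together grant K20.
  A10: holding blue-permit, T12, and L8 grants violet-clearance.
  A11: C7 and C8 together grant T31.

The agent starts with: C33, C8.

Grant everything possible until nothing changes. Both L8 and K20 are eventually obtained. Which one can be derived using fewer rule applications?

K20

K20: Holding C8 grants T38 (A5). Holding T38 and C8 grants violet-token (A7). Holding T38 and violet-token grants C7 (A2). Holding C7 grants T12 (A3). Holding C33, C7, and T12 grants K20 (A9). [5 rule applications]
L8: Holding C8 grants T38 (A5). Holding T38 and C8 grants violet-token (A7). Holding T38 and violet-token grants C7 (A2). Holding C7 grants T12 (A3). Holding C33, C7, and T12 grants K20 (A9). Holding K20 and T38 grants L8 (A6). [6 rule applications]
K20 needs fewer.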